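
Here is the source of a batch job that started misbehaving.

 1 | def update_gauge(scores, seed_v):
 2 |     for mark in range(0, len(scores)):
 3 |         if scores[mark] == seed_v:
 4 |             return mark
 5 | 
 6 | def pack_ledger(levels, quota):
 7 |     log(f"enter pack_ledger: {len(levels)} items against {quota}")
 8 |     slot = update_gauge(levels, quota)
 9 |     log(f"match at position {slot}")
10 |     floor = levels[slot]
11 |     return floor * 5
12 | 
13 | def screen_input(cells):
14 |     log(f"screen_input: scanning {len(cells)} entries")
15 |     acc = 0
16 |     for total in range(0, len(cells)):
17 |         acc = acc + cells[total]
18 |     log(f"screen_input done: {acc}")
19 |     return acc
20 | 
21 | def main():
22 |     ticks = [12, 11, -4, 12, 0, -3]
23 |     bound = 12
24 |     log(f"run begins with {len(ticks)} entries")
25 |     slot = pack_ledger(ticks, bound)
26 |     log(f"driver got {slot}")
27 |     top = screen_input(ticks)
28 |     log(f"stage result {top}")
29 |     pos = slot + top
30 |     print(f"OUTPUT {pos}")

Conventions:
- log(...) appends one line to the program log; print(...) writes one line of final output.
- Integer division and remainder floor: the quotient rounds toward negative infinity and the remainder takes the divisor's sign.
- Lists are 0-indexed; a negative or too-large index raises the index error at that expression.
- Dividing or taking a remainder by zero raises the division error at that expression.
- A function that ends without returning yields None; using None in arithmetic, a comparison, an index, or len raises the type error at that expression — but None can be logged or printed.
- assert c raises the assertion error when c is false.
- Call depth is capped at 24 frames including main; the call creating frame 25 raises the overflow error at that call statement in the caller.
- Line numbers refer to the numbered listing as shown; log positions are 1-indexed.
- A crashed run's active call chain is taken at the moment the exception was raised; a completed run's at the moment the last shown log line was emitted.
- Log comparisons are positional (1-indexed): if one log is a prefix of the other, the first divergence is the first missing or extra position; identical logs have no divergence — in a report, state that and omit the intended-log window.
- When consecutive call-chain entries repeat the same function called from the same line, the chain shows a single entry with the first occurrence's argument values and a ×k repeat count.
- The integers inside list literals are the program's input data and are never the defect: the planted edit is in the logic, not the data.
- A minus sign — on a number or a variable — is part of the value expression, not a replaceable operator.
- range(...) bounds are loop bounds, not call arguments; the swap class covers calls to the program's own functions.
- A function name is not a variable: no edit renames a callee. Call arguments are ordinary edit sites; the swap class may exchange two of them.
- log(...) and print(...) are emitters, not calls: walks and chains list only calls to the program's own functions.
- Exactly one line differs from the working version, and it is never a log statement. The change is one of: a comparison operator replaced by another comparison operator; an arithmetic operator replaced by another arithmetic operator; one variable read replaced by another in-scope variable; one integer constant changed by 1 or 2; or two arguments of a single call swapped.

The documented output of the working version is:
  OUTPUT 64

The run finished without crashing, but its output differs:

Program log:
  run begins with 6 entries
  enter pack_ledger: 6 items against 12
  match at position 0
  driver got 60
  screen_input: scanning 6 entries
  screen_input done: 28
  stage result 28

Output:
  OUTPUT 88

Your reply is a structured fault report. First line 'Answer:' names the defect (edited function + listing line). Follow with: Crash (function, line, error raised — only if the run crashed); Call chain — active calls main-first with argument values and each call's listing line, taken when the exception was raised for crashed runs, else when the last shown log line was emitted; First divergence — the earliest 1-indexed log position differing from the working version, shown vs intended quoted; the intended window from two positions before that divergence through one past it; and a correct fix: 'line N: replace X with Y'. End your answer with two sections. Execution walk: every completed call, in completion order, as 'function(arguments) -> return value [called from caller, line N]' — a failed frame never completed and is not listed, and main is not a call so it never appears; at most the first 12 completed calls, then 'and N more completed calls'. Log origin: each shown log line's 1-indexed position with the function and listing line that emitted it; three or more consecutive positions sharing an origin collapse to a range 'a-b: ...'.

Answer: the defect is in pack_ledger at line 11.
Key observation: Everything matches until log position 4, which reads 'driver got 60' in place of 'driver got 36'.
Call chain: main.
First divergence: position 4 — the shown line 'driver got 60' should read 'driver got 36'.
Intended log window:
  2: enter pack_ledger: 6 items against 12
  3: match at position 0
  4: driver got 36
  5: screen_input: scanning 6 entries
Execution walk:
  update_gauge([12, 11, -4, 12, 0, -3], 12) -> 0  [called from pack_ledger, line 8]
  pack_ledger([12, 11, -4, 12, 0, -3], 12) -> 60  [called from main, line 25]
  screen_input([12, 11, -4, 12, 0, -3]) -> 28  [called from main, line 27]
Log origins:
  1: emitted by main (line 24)
  2: emitted by pack_ledger (line 7)
  3: emitted by pack_ledger (line 9)
  4: emitted by main (line 26)
  5: emitted by screen_input (line 14)
  6: emitted by screen_input (line 18)
  7: emitted by main (line 28)
A correct fix: line 11: replace `5` with `3`.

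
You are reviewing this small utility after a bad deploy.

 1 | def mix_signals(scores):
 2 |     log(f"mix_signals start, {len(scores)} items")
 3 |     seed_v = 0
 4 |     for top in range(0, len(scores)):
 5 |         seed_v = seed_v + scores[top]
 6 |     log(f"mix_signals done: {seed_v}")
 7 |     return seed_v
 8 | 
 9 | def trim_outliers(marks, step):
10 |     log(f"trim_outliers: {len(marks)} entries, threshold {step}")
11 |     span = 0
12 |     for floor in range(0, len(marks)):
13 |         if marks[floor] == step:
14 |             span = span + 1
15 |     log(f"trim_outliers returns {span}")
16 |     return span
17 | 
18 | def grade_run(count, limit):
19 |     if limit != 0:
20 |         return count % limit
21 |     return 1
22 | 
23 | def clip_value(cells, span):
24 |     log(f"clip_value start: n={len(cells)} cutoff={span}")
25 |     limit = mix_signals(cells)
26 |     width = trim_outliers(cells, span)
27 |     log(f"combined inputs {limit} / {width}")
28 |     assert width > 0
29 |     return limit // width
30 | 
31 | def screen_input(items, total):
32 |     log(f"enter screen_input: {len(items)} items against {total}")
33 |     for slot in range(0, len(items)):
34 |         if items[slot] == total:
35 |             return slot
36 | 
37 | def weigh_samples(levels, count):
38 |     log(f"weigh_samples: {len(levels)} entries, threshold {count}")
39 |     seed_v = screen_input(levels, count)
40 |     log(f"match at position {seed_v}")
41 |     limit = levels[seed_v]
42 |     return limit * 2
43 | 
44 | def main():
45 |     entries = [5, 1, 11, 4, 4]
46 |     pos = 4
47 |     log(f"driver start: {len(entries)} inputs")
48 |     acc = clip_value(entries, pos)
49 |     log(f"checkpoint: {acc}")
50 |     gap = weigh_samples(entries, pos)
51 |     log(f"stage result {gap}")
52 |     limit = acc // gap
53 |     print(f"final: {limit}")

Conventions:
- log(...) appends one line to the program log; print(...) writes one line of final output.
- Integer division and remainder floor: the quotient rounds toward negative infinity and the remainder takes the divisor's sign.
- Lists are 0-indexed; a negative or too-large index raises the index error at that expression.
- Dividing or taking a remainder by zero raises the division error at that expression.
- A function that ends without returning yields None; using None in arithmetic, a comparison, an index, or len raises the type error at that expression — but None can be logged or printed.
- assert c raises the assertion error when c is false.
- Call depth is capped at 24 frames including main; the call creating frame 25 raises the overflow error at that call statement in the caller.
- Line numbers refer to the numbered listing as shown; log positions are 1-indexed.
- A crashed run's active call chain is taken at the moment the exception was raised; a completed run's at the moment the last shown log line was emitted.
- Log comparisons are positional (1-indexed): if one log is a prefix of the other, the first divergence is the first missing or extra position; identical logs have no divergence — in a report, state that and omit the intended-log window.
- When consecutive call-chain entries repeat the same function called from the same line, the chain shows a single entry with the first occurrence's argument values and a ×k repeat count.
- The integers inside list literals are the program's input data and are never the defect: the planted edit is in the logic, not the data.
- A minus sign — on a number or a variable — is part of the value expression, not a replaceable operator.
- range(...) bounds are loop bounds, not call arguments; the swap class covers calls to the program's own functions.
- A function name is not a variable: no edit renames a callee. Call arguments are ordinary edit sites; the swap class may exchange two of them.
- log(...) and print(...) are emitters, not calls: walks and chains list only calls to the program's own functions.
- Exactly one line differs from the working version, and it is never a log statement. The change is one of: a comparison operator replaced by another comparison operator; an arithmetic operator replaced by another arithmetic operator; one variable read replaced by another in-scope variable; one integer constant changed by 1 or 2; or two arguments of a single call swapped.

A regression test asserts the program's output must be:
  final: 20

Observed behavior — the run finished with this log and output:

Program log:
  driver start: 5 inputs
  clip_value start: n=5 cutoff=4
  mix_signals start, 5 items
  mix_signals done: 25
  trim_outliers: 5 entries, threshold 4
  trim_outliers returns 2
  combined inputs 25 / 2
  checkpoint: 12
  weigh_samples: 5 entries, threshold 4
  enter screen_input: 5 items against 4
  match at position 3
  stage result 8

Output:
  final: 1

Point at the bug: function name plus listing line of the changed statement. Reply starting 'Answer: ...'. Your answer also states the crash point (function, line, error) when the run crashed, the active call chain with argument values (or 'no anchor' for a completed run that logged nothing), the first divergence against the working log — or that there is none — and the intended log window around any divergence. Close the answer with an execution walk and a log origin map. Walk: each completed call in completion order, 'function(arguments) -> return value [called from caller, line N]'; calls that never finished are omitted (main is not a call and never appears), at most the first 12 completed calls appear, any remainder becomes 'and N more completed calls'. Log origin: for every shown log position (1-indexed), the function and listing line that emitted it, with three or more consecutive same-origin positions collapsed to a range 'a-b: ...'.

Answer: the defect is in main at line 52.
Core observation: Nothing in the log betrays the bug — only the output does.
Call chain: main.
First divergence: none — the logs agree in full.
Execution walk:
  mix_signals([5, 1, 11, 4, 4]) -> 25  [called from clip_value, line 25]
  trim_outliers([5, 1, 11, 4, 4], 4) -> 2  [called from clip_value, line 26]
  clip_value([5, 1, 11, 4, 4], 4) -> 12  [called from main, line 48]
  screen_input([5, 1, 11, 4, 4], 4) -> 3  [called from weigh_samples, line 39]
  weigh_samples([5, 1, 11, 4, 4], 4) -> 8  [called from main, line 50]
Log origin:
  1 — main, line 47
  2 — clip_value, line 24
  3 — mix_signals, line 2
  4 — mix_signals, line 6
  5 — trim_outliers, line 10
  6 — trim_outliers, line 15
  7 — clip_value, line 27
  8 — main, line 49
  9 — weigh_samples, line 38
  10 — screen_input, line 32
  11 — weigh_samples, line 40
  12 — main, line 51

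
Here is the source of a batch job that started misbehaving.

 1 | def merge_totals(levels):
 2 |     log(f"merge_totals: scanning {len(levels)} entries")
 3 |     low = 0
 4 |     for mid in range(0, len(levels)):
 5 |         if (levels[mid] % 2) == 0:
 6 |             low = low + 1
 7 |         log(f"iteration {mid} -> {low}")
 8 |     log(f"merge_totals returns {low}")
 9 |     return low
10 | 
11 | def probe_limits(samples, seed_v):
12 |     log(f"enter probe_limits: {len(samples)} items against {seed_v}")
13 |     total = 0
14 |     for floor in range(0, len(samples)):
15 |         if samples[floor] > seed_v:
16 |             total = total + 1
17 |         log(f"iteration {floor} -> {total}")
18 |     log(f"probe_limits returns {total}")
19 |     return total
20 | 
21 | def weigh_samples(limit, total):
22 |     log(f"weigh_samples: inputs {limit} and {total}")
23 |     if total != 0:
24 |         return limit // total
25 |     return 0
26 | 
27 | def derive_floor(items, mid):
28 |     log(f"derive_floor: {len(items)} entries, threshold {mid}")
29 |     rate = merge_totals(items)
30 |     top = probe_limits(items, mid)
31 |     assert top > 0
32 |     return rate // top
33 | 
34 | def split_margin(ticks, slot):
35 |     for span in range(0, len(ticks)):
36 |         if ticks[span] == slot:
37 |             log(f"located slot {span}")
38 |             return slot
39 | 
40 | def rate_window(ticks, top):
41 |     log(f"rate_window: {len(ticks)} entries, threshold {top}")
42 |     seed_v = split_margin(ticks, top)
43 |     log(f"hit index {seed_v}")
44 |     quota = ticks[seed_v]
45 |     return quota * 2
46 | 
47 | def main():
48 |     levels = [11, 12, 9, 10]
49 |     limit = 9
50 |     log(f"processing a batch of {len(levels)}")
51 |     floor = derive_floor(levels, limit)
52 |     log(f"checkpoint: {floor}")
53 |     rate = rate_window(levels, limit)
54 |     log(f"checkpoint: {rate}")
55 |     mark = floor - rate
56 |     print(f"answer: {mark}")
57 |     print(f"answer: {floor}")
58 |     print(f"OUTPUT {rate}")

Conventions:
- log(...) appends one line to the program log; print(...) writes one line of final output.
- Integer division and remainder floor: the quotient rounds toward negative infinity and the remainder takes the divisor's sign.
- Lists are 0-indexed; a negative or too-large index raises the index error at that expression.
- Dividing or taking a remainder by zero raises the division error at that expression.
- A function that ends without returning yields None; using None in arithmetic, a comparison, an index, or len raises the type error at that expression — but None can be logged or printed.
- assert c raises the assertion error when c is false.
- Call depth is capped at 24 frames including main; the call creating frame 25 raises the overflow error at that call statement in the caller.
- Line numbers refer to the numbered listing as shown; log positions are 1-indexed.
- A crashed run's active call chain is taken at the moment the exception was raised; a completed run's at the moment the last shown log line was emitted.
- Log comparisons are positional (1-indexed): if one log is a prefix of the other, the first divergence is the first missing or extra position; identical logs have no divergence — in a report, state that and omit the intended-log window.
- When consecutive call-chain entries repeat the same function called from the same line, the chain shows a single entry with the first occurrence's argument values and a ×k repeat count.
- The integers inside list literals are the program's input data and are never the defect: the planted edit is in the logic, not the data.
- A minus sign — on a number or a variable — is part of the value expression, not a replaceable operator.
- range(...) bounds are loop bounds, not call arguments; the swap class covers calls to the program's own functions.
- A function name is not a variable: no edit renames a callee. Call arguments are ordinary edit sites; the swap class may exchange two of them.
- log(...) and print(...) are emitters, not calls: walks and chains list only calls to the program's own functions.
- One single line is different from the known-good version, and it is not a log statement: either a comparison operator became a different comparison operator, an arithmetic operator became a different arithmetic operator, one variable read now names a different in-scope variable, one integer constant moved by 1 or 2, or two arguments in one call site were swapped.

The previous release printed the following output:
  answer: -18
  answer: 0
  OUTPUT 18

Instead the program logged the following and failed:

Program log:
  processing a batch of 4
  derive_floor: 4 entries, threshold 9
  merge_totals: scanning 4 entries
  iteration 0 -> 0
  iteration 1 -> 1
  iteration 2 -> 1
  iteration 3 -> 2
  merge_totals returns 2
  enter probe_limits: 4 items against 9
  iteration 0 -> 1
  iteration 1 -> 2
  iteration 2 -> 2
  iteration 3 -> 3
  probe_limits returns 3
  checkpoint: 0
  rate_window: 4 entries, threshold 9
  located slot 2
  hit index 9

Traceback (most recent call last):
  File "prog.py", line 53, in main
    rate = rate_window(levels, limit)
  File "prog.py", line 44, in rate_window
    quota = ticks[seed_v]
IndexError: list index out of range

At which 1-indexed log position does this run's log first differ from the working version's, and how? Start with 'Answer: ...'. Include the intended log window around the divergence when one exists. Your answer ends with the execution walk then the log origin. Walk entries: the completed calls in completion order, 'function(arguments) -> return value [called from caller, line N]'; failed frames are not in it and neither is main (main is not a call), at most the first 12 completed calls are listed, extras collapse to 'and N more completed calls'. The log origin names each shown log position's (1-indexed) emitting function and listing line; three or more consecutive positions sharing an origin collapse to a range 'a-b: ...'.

Answer: at position 18 the run shows 'hit index 9' where the working version logs 'hit index 2'.
Intended log window:
  16: rate_window: 4 entries, threshold 9
  17: located slot 2
  18: hit index 2
  19: checkpoint: 18
Execution walk:
  merge_totals([11, 12, 9, 10]) -> 2  [called from derive_floor, line 29]
  probe_limits([11, 12, 9, 10], 9) -> 3  [called from derive_floor, line 30]
  derive_floor([11, 12, 9, 10], 9) -> 0  [called from main, line 51]
  split_margin([11, 12, 9, 10], 9) -> 9  [called from rate_window, line 42]
Log origin:
  1: logged in main at line 50
  2: logged in derive_floor at line 28
  3: logged in merge_totals at line 2
  4-7: logged in merge_totals at line 7
  8: logged in merge_totals at line 8
  9: logged in probe_limits at line 12
  10-13: logged in probe_limits at line 17
  14: logged in probe_limits at line 18
  15: logged in main at line 52
  16: logged in rate_window at line 41
  17: logged in split_margin at line 37
  18: logged in rate_window at line 43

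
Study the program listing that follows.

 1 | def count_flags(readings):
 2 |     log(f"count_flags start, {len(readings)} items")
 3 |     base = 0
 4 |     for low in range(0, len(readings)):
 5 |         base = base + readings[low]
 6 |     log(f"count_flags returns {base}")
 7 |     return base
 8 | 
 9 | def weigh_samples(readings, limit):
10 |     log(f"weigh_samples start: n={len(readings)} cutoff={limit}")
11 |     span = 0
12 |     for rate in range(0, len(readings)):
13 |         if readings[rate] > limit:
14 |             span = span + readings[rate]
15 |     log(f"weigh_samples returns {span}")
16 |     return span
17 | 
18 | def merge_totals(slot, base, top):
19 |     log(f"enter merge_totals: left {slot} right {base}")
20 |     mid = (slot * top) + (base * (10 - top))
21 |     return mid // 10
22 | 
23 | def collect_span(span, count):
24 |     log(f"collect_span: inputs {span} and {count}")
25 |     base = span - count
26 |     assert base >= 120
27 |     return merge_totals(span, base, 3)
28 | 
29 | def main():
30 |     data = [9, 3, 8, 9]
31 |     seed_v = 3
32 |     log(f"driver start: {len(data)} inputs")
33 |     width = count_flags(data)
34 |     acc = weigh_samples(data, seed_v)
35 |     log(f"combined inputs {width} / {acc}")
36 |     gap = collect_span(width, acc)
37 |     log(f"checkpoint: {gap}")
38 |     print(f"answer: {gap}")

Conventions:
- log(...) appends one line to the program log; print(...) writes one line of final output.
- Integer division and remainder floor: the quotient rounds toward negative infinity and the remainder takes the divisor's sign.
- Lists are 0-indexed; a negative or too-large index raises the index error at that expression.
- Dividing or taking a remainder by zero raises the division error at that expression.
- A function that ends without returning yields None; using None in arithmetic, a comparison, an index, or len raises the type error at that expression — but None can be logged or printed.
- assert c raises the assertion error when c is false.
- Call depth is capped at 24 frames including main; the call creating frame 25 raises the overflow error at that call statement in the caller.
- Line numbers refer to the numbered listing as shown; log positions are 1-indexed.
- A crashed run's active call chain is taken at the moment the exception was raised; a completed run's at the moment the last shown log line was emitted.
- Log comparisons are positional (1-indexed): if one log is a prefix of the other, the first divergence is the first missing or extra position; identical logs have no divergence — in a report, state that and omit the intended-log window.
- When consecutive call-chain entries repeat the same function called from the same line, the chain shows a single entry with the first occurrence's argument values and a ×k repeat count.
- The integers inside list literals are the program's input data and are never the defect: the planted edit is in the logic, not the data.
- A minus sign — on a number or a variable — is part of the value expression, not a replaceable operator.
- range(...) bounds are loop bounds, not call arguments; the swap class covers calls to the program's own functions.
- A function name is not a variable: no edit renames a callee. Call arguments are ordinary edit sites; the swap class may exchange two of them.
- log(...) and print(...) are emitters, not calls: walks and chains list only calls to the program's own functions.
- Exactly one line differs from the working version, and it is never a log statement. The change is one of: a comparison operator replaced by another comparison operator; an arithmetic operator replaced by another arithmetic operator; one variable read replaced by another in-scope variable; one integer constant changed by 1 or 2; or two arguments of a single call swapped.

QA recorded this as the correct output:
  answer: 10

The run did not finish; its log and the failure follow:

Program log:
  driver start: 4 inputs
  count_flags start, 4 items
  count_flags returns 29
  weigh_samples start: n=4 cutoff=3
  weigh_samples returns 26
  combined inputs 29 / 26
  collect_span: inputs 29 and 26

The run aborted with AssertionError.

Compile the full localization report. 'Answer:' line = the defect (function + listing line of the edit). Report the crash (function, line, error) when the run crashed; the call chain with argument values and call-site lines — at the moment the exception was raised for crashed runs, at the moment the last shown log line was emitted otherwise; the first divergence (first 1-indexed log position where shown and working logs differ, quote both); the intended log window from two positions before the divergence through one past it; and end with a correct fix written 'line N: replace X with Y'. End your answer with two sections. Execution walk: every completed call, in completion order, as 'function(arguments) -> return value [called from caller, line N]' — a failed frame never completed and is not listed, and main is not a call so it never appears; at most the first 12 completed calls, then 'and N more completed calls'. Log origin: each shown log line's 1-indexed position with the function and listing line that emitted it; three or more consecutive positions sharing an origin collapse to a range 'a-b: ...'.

Answer: the defect is in collect_span at line 26.
Core observation: Only 7 log lines were emitted before the run died; the intended continuation was 'enter merge_totals: left 29 right 3'.
Crash: collect_span, line 26, AssertionError.
Call chain: main -> collect_span(29, 26) (called at line 36).
First divergence: position 8 — the faulty run's log ends after 7 lines; the working version continues with 'enter merge_totals: left 29 right 3'.
Intended log window:
  6: combined inputs 29 / 26
  7: collect_span: inputs 29 and 26
  8: enter merge_totals: left 29 right 3
  9: checkpoint: 10
Execution walk:
  count_flags([9, 3, 8, 9]) -> 29  [called from main, line 33]
  weigh_samples([9, 3, 8, 9], 3) -> 26  [called from main, line 34]
Origin of each log line:
  1: logged in main at line 32
  2: logged in count_flags at line 2
  3: logged in count_flags at line 6
  4: logged in weigh_samples at line 10
  5: logged in weigh_samples at line 15
  6: logged in main at line 35
  7: logged in collect_span at line 24
A correct fix: line 26: replace `>=` with `<=`.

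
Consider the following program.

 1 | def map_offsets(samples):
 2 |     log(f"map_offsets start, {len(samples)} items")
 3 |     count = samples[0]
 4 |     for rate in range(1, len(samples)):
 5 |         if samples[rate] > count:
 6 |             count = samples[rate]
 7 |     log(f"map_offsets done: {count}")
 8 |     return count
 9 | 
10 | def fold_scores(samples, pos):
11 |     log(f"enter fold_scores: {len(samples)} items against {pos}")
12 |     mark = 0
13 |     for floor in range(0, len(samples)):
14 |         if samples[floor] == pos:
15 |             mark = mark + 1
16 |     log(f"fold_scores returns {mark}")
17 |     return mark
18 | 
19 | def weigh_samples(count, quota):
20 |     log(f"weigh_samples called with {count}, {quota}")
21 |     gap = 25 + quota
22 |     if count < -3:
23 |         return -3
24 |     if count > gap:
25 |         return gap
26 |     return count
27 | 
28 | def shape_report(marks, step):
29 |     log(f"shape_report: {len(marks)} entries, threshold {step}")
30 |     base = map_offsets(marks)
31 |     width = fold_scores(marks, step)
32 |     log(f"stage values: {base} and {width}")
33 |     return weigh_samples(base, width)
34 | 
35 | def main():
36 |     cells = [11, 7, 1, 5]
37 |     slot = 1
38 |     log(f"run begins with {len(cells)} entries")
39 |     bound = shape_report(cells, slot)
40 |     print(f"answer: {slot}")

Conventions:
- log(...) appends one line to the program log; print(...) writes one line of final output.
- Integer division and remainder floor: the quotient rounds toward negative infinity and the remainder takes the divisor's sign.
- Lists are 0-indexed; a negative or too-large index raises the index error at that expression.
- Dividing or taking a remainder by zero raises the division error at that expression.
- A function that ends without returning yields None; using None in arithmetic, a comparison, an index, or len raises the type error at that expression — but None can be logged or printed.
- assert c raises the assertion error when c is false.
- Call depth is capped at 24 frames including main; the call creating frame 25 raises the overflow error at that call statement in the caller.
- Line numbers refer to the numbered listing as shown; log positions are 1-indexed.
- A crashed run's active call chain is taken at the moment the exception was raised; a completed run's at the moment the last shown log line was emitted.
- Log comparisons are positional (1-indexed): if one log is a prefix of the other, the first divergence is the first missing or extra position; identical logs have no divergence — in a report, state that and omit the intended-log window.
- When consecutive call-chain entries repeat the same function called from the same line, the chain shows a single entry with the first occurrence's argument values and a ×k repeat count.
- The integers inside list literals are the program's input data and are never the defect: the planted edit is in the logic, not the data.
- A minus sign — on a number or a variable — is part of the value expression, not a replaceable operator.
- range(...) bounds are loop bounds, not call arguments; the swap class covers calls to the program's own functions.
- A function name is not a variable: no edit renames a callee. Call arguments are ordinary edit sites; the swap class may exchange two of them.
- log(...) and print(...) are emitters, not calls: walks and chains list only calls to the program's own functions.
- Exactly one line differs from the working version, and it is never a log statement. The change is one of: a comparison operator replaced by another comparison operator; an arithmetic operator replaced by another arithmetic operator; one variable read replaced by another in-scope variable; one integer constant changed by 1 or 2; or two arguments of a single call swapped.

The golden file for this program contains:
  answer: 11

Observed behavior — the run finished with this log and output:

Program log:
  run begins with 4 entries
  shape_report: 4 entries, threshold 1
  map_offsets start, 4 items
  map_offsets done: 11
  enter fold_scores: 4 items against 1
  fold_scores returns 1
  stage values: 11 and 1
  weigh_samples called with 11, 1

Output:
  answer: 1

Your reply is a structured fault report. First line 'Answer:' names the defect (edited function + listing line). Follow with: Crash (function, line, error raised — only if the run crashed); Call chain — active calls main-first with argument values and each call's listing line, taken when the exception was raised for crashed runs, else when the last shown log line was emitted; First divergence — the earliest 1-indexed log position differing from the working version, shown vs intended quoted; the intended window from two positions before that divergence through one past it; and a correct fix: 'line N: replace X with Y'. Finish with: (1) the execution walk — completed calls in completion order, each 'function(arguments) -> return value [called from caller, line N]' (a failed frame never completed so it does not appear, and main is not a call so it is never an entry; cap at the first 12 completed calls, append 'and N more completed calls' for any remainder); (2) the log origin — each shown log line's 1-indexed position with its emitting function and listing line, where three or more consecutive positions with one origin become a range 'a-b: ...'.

Answer: the defect is in main at line 40.
Key fact: The two runs log identically and part ways only at the printed values.
Call chain: main -> shape_report([11, 7, 1, 5], 1) (called at line 39) -> weigh_samples(11, 1) (called at line 33).
First divergence: none — the logs agree in full.
Execution walk:
  map_offsets([11, 7, 1, 5]) -> 11  [called from shape_report, line 30]
  fold_scores([11, 7, 1, 5], 1) -> 1  [called from shape_report, line 31]
  weigh_samples(11, 1) -> 11  [called from shape_report, line 33]
  shape_report([11, 7, 1, 5], 1) -> 11  [called from main, line 39]
Log line origins:
  1: from main, line 38
  2: from shape_report, line 29
  3: from map_offsets, line 2
  4: from map_offsets, line 7
  5: from fold_scores, line 11
  6: from fold_scores, line 16
  7: from shape_report, line 32
  8: from weigh_samples, line 20
A correct fix: line 40: replace `slot` with `bound`.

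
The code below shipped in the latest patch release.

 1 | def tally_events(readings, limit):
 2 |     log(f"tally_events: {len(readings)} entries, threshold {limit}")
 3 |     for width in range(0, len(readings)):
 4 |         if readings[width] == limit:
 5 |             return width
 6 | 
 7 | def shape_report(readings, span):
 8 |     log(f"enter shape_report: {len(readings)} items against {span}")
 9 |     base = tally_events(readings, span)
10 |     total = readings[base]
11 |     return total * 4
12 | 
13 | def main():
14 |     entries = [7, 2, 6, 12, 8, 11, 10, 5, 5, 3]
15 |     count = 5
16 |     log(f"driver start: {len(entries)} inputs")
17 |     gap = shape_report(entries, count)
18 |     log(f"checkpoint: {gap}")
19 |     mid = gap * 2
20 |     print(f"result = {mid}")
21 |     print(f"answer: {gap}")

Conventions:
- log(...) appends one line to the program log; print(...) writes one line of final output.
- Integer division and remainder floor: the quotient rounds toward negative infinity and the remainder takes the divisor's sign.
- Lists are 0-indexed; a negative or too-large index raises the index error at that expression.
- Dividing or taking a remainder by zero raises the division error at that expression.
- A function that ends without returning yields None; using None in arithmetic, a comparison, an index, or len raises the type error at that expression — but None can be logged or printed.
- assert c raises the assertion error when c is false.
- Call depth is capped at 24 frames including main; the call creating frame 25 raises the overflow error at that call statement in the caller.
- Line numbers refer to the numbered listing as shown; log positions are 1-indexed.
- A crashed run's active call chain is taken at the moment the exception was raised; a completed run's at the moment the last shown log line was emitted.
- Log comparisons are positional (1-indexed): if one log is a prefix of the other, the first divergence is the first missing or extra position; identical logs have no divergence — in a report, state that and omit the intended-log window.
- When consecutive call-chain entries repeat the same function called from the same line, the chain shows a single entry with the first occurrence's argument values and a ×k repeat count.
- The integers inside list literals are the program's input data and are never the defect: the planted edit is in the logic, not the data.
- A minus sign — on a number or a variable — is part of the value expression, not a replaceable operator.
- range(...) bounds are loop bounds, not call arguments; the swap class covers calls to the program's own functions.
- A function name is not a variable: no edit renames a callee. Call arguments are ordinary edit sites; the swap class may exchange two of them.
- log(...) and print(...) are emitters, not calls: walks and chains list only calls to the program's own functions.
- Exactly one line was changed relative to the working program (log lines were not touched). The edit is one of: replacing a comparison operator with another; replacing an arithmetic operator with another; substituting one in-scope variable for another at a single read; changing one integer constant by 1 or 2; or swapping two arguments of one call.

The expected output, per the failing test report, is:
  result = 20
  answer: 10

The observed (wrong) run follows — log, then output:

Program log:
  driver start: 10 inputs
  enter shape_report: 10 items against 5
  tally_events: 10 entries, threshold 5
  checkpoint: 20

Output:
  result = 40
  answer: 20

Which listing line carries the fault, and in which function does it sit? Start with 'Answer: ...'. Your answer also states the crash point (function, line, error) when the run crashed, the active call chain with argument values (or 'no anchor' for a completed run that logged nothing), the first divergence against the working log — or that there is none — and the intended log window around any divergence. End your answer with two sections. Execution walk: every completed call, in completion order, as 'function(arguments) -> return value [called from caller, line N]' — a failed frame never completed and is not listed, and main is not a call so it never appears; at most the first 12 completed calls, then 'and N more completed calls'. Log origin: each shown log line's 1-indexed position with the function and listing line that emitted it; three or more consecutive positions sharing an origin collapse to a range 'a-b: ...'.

Answer: the defect is in shape_report at line 11.
The tell: The log first diverges at position 4: the faulty run prints 'checkpoint: 20' where the working version prints 'checkpoint: 10'.
Call chain: main.
First divergence: at position 4 the run shows 'checkpoint: 20' where the working version logs 'checkpoint: 10'.
Intended log window:
  2: enter shape_report: 10 items against 5
  3: tally_events: 10 entries, threshold 5
  4: checkpoint: 10
Execution walk:
  tally_events([7, 2, 6, 12, 8, 11, 10, 5, 5, 3], 5) -> 7  [called from shape_report, line 9]
  shape_report([7, 2, 6, 12, 8, 11, 10, 5, 5, 3], 5) -> 20  [called from main, line 17]
Log origins:
  1 — main, line 16
  2 — shape_report, line 8
  3 — tally_events, line 2
  4 — main, line 18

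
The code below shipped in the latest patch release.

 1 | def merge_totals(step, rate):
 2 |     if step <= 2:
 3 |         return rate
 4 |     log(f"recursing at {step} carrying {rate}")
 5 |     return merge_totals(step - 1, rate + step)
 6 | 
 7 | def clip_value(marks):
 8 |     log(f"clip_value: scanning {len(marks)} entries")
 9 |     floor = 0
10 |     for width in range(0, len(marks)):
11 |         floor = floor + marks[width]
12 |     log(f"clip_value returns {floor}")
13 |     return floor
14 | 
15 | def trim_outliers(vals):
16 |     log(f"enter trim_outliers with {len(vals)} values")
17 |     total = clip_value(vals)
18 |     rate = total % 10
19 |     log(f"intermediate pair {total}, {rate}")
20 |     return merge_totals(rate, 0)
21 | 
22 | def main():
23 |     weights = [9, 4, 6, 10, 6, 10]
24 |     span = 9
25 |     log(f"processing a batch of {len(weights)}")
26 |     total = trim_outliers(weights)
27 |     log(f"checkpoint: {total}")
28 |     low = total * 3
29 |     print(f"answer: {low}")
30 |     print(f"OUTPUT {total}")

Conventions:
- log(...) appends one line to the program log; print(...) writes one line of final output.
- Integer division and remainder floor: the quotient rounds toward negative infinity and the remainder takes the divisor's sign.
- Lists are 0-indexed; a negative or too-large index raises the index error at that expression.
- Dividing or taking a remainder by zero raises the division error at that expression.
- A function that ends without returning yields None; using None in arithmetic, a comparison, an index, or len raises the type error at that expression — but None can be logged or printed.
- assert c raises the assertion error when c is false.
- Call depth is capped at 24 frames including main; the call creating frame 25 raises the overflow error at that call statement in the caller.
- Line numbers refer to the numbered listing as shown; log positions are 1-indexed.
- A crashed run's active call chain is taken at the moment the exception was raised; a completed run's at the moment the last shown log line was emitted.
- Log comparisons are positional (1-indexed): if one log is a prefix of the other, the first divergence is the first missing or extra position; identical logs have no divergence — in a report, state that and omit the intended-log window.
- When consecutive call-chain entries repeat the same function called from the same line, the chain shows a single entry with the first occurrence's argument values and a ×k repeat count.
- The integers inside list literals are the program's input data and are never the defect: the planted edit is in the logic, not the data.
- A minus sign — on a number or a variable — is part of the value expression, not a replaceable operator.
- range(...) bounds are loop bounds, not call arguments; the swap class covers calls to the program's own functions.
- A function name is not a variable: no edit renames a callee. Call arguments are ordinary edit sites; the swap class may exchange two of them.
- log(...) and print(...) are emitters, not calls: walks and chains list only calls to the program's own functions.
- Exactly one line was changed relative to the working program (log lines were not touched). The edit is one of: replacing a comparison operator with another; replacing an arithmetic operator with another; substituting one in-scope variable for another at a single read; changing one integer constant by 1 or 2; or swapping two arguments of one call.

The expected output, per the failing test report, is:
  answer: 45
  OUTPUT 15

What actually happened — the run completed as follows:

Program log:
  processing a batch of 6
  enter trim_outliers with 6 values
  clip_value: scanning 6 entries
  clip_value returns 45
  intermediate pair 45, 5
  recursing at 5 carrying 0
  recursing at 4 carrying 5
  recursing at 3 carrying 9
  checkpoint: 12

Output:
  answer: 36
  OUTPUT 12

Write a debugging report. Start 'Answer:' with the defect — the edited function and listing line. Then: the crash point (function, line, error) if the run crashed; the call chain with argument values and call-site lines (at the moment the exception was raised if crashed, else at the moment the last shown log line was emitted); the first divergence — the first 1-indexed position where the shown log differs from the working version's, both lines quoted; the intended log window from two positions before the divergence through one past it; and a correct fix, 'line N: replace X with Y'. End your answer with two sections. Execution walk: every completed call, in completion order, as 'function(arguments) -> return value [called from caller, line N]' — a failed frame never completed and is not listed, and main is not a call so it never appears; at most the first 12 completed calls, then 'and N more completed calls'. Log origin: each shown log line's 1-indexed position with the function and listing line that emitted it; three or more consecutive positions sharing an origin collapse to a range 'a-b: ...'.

Answer: the defect is in merge_totals at line 2.
Key observation: At log position 9 the runs split — shown 'checkpoint: 12', but the working version logs 'recursing at 2 carrying 12'.
Call chain: main.
First divergence: position 9 — the shown line 'checkpoint: 12' should read 'recursing at 2 carrying 12'.
Intended log window:
  7: recursing at 4 carrying 5
  8: recursing at 3 carrying 9
  9: recursing at 2 carrying 12
  10: recursing at 1 carrying 14
Execution walk:
  clip_value([9, 4, 6, 10, 6, 10]) -> 45  [called from trim_outliers, line 17]
  merge_totals(2, 12) -> 12  [called from merge_totals, line 5]
  merge_totals(3, 9) -> 12  [called from merge_totals, line 5]
  merge_totals(4, 5) -> 12  [called from merge_totals, line 5]
  merge_totals(5, 0) -> 12  [called from trim_outliers, line 20]
  trim_outliers([9, 4, 6, 10, 6, 10]) -> 12  [called from main, line 26]
Log origin:
  1: emitted by main (line 25)
  2: emitted by trim_outliers (line 16)
  3: emitted by clip_value (line 8)
  4: emitted by clip_value (line 12)
  5: emitted by trim_outliers (line 19)
  6-8: emitted by merge_totals (line 4)
  9: emitted by main (line 27)
A correct fix: line 2: replace `2` with `0`.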